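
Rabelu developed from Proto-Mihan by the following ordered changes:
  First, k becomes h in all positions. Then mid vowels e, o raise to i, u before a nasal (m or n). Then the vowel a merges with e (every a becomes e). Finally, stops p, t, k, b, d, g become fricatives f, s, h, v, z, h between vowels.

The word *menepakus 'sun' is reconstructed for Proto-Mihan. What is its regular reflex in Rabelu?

minefehus

Rabelu: start from *menepakus.
  rule 1 (unconditioned shift): menepakus → menepahus
  rule 2 (pre-nasal raising): menepahus → minepahus
  rule 3 (vowel merger): minepahus → minepehus
  rule 4 (intervocalic lenition): minepehus → minefehus
  ⇒ Rabelu minefehus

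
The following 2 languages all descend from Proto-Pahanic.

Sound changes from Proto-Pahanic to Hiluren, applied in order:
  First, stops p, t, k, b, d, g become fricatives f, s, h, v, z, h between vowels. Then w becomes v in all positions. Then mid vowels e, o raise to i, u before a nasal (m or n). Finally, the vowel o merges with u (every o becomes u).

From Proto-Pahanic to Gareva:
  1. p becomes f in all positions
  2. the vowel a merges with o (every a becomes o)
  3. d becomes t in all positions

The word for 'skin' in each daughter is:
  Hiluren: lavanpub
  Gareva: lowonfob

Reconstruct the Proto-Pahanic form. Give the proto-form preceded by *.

Position 3: Hiluren has v, Gareva has w. Gareva preserves w here (none of its changes turn any other segment into w), so the proto-segment is *w.
Position 2: Hiluren has a, Gareva has o. Hiluren preserves a here (none of its changes turn any other segment into a), so the proto-segment is *a.
Verify the candidate proto-form against each daughter:
Hiluren: *lawanpob
  lawanpob (rule 1 does not apply)
  lawanpob → lavanpob   [unconditioned shift]
  lavanpob (rule 3 does not apply)
  lavanpob → lavanpub   [vowel merger]
  giving Hiluren lavanpub.
Gareva: *lawanpob
  lawanpob → lawanfob   [unconditioned shift]
  lawanfob → lowonfob   [vowel merger]
  lowonfob (rule 3 does not apply)
  giving Gareva lowonfob.
Only *lawanpob yields all of Hiluren lavanpub, Gareva lowonfob.

*lawanpob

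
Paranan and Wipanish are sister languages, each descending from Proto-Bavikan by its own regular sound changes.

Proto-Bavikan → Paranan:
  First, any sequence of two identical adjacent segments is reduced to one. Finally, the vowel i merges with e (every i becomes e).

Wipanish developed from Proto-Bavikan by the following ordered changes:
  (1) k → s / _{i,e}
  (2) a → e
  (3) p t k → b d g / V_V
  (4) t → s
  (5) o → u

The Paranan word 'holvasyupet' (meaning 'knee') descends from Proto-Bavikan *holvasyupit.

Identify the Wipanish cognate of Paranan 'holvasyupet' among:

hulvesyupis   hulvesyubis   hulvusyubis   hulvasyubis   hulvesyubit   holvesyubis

Wipanish: start from *holvasyupit.
  rule 1: no change — holvasyupit
  rule 2 (vowel merger): holvasyupit → holvesyupit
  rule 3 (intervocalic voicing): holvesyupit → holvesyubit
  rule 4 (unconditioned shift): holvesyubit → holvesyubis
  rule 5 (vowel merger): holvesyubis → hulvesyubis
  ⇒ Wipanish hulvesyubis

hulvesyubis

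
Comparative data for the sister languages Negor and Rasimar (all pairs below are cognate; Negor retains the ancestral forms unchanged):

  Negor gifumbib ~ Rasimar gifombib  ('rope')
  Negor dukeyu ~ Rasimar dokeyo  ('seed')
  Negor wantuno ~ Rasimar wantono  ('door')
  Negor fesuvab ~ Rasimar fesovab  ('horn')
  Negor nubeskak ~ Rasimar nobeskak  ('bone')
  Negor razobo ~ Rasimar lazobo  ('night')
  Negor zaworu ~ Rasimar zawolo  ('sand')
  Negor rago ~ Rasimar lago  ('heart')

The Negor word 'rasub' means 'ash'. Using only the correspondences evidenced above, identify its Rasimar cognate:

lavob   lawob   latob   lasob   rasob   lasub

lasob

razobo ~ lazobo, rago ~ lago — Negor r corresponds to Rasimar l word-initially before a back vowel.
nubeskak ~ nobeskak — Negor u corresponds to Rasimar o after a consonant, before a labial obstruent.
Applying these to Negor 'rasub':
  rasub → lasub   (r→l word-initially before a back vowel)
  lasub → lasob   (u→o after a consonant, before a labial obstruent)
So the Rasimar cognate is 'lasob'.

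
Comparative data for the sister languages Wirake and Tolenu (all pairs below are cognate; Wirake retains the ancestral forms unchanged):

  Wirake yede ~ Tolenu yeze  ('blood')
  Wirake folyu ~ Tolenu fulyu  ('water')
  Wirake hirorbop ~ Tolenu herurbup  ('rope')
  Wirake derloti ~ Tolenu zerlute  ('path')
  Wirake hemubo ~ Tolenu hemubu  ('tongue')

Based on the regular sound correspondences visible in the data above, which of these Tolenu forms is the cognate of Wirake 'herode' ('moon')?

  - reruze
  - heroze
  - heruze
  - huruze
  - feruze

folyu ~ fulyu, derloti ~ zerlute — Wirake o corresponds to Tolenu u after a consonant, before a consonant other than r, m, n, p, b, f, v.
yede ~ yeze — Wirake d corresponds to Tolenu z between vowels (before a front vowel).
Applying these to Wirake 'herode':
  herode → herude   (o→u after a consonant, before a consonant other than r, m, n, p, b, f, v)
  herude → heruze   (d→z between vowels (before a front vowel))
So the Tolenu cognate is 'heruze'.

heruze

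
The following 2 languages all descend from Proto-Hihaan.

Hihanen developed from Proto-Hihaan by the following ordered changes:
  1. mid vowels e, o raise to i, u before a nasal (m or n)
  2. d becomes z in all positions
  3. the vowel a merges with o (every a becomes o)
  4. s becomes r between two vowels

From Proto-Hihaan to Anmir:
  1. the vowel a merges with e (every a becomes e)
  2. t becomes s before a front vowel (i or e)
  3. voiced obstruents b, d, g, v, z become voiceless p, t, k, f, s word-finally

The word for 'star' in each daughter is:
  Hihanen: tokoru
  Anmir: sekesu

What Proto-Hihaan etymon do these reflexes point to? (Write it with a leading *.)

*takasu

Position 5: Hihanen has r, Anmir has s. Taking the neighbouring segments as reconstructed: Hihanen r could go back to *s or *r; Anmir s can only go back to *s — the one source consistent with every daughter is *s.
Position 2: Hihanen has o, Anmir has e. Taking the neighbouring segments as reconstructed: Hihanen o could go back to *a or *o; Anmir e could go back to *a or *e — the one source consistent with every daughter is *a.
Continuing position by position gives *takasu; check it forward:
Hihanen: *takasu
  takasu (rule 1 does not apply)
  takasu (rule 2 does not apply)
  takasu → tokosu   [vowel merger]
  tokosu → tokoru   [rhotacism]
  giving Hihanen tokoru.
Anmir: *takasu > tekesu > sekesu  (by vowel merger, palatalisation)
No other proto-form is consistent with every reflex, so the reconstruction is *takasu.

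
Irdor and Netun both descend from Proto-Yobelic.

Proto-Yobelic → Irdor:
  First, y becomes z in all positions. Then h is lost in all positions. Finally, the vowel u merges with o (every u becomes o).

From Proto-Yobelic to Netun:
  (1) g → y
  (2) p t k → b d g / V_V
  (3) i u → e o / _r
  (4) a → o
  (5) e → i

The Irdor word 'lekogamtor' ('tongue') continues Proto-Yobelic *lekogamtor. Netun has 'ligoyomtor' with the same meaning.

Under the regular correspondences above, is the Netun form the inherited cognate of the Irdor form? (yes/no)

yes

Derive the expected Netun reflex of *lekogamtor:
Netun: start from *lekogamtor.
  rule 1 (unconditioned shift): lekogamtor → lekoyamtor
  rule 2 (intervocalic voicing): lekoyamtor → legoyamtor
  rule 3: no change — legoyamtor
  rule 4 (vowel merger): legoyamtor → legoyomtor
  rule 5 (vowel merger): legoyomtor → ligoyomtor
  ⇒ Netun ligoyomtor
Netun 'ligoyomtor' matches the regular reflex exactly, so the pair is cognate.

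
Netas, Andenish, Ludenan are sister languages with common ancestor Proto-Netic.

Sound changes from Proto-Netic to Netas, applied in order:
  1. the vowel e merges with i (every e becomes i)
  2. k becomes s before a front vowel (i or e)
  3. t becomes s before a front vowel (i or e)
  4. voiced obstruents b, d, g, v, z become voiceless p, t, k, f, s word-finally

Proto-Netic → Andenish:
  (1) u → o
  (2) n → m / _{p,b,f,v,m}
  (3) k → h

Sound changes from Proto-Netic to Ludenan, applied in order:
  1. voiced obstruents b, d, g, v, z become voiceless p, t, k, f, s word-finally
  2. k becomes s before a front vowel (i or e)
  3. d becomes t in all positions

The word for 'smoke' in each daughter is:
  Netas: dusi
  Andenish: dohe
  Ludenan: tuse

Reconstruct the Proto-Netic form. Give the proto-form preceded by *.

*duke

Position 2: Netas has u, Andenish has o, Ludenan has u. Netas preserves u here (none of its changes turn any other segment into u), so the proto-segment is *u.
Position 1: Netas has d, Andenish has d, Ludenan has t. Netas preserves d here (none of its changes turn any other segment into d), so the proto-segment is *d.
This points to *duke. Verify forward in each daughter:
Netas: start from *duke.
  rule 1 (vowel merger): duke → duki
  rule 2 (palatalisation): duki → dusi
  rule 3: no change — dusi
  rule 4: no change — dusi
  ⇒ Netas dusi
Andenish: *duke
  duke → doke   [vowel merger]
  doke (rule 2 does not apply)
  doke → dohe   [unconditioned shift]
  giving Andenish dohe.
Ludenan: *duke
  duke (rule 1 does not apply)
  duke → duse   [palatalisation]
  duse → tuse   [unconditioned shift]
  giving Ludenan tuse.
No other proto-form is consistent with every reflex, so the reconstruction is *duke.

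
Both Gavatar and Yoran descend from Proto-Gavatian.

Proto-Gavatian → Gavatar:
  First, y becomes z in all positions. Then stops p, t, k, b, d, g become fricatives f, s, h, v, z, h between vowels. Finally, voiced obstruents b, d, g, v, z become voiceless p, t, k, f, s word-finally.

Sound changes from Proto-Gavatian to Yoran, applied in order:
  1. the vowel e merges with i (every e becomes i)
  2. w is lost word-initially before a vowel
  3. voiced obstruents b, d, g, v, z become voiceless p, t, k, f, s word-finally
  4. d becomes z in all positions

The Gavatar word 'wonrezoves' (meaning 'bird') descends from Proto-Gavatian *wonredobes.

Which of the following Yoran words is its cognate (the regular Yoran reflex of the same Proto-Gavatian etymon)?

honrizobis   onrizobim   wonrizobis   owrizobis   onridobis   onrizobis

Yoran: *wonredobes > wonridobis > onridobis > onrizobis  (by vowel merger, glide loss, unconditioned shift)

onrizobis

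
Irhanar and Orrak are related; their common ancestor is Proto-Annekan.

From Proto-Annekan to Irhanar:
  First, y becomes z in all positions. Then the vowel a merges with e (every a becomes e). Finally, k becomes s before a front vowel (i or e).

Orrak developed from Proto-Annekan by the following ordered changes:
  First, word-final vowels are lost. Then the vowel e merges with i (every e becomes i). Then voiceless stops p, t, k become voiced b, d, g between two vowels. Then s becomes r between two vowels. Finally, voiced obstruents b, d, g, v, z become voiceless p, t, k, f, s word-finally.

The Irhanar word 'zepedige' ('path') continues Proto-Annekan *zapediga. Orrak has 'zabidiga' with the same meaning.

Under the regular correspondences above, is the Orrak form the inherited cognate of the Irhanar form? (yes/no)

Derive the expected Orrak reflex of *zapediga:
Orrak: *zapediga > zapedig > zapidig > zabidig > zabidik  (by apocope, vowel merger, intervocalic voicing, final devoicing)
The regular Orrak reflex would be 'zabidik', but the attested form is 'zabidiga'. The correspondence is irregular, so they are not cognates (the Orrak form has a different source).

no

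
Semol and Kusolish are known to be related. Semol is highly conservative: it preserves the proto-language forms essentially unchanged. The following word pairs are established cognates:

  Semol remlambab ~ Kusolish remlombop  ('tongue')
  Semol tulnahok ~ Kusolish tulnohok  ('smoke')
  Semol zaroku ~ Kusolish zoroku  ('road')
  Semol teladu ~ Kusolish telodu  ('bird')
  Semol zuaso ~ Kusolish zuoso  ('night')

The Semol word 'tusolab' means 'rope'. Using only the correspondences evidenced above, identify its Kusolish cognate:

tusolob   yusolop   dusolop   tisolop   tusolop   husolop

remlambab ~ remlombop — Semol a corresponds to Kusolish o after a consonant, before a labial obstruent.
remlambab ~ remlombop — Semol b corresponds to Kusolish p word-finally.
Applying these to Semol 'tusolab':
  tusolab → tusolob   (a→o after a consonant, before a labial obstruent)
  tusolob → tusolop   (b→p word-finally)
So the Kusolish cognate is 'tusolop'.

tusolop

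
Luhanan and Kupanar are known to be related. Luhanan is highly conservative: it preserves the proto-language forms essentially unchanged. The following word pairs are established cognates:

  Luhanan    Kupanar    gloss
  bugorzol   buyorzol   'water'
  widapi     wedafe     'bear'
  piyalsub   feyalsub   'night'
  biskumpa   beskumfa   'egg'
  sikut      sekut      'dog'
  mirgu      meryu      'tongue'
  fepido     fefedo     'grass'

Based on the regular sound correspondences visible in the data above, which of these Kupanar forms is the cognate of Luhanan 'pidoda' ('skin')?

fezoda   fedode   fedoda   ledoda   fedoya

fedoda

piyalsub ~ feyalsub — Luhanan p corresponds to Kupanar f word-initially before a front vowel.
widapi ~ wedafe, piyalsub ~ feyalsub — Luhanan i corresponds to Kupanar e after a consonant, before a consonant other than r, m, n, p, b, f, v.
Applying these to Luhanan 'pidoda':
  pidoda → fidoda   (p→f word-initially before a front vowel)
  fidoda → fedoda   (i→e after a consonant, before a consonant other than r, m, n, p, b, f, v)
So the Kupanar cognate is 'fedoda'.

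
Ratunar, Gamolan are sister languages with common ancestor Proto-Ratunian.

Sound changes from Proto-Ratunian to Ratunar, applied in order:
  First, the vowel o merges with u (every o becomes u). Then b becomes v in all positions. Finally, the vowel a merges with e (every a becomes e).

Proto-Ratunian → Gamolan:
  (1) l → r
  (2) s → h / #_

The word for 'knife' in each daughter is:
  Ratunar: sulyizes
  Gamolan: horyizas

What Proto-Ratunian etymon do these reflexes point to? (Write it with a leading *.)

*solyizas

Position 2: Ratunar has u, Gamolan has o. Gamolan preserves o here (none of its changes turn any other segment into o), so the proto-segment is *o.
Position 3: Ratunar has l, Gamolan has r. Ratunar preserves l here (none of its changes turn any other segment into l), so the proto-segment is *l.
Position 1: Ratunar has s, Gamolan has h. Ratunar preserves s here (none of its changes turn any other segment into s), so the proto-segment is *s.
Continuing position by position gives *solyizas; check it forward:
Ratunar: start from *solyizas.
  rule 1 (vowel merger): solyizas → sulyizas
  rule 2: no change — sulyizas
  rule 3 (vowel merger): sulyizas → sulyizes
  ⇒ Ratunar sulyizes
Gamolan: start from *solyizas.
  rule 1 (unconditioned shift): solyizas → soryizas
  rule 2 (debuccalisation): soryizas → horyizas
  ⇒ Gamolan horyizas
No other proto-form is consistent with every reflex, so the reconstruction is *solyizas.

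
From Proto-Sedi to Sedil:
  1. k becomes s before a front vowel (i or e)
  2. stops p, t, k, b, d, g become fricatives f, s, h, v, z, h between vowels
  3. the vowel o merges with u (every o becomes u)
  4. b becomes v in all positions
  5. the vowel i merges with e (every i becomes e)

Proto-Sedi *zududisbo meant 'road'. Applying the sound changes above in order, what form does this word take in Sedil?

zuzuzesvu

Sedil: *zududisbo > zuzuzisbo > zuzuzisbu > zuzuzisvu > zuzuzesvu  (by intervocalic lenition, vowel merger, unconditioned shift, vowel merger)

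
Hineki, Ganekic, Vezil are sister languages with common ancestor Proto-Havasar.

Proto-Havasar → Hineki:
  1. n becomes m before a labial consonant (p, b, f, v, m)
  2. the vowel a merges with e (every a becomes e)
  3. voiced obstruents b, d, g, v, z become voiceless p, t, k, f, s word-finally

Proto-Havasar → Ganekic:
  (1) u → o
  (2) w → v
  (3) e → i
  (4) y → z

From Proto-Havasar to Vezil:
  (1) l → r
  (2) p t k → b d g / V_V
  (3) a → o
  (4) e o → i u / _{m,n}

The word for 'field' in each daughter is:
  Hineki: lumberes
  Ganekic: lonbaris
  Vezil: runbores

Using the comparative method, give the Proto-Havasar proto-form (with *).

Position 1: Hineki has l, Ganekic has l, Vezil has r. Hineki preserves l here (none of its changes turn any other segment into l), so the proto-segment is *l.
Position 2: Hineki has u, Ganekic has o, Vezil has u. Hineki preserves u here (none of its changes turn any other segment into u), so the proto-segment is *u.
Continuing position by position gives *lunbares; check it forward:
Hineki: start from *lunbares.
  rule 1 (nasal place assimilation): lunbares → lumbares
  rule 2 (vowel merger): lumbares → lumberes
  rule 3: no change — lumberes
  ⇒ Hineki lumberes
Ganekic: *lunbares
  lunbares → lonbares   [vowel merger]
  lonbares (rule 2 does not apply)
  lonbares → lonbaris   [vowel merger]
  lonbaris (rule 4 does not apply)
  giving Ganekic lonbaris.
Vezil: *lunbares > runbares > runbores  (by unconditioned shift, vowel merger)
Only *lunbares yields all of Hineki lumberes, Ganekic lonbaris, Vezil runbores.

*lunbares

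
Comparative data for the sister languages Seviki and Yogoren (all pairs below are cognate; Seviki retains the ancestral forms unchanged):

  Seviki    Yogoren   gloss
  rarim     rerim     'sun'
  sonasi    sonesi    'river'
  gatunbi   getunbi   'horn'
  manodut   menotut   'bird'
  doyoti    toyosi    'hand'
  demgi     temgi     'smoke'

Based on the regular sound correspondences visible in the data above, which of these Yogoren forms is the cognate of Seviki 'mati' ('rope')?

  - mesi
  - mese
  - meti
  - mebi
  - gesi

sonasi ~ sonesi, gatunbi ~ getunbi — Seviki a corresponds to Yogoren e after a consonant, before a consonant other than r, m, n, p, b, f, v.
doyoti ~ toyosi — Seviki t corresponds to Yogoren s between vowels (before a front vowel).
Applying these to Seviki 'mati':
  mati → meti   (a→e after a consonant, before a consonant other than r, m, n, p, b, f, v)
  meti → mesi   (t→s between vowels (before a front vowel))
So the Yogoren cognate is 'mesi'.

mesi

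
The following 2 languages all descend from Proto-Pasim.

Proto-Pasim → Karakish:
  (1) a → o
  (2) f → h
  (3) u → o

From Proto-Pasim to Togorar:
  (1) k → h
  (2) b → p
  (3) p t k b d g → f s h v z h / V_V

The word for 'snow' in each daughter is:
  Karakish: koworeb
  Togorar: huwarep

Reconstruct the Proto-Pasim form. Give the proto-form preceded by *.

*kuwareb

Position 1: Karakish has k, Togorar has h. Karakish preserves k here (none of its changes turn any other segment into k), so the proto-segment is *k.
Position 4: Karakish has o, Togorar has a. Togorar preserves a here (none of its changes turn any other segment into a), so the proto-segment is *a.
Position 7: Karakish has b, Togorar has p. Karakish preserves b here (none of its changes turn any other segment into b), so the proto-segment is *b.
This points to *kuwareb. Verify forward in each daughter:
Karakish: start from *kuwareb.
  rule 1 (vowel merger): kuwareb → kuworeb
  rule 2: no change — kuworeb
  rule 3 (vowel merger): kuworeb → koworeb
  ⇒ Karakish koworeb
Togorar: *kuwareb > huwareb > huwarep  (by unconditioned shift, unconditioned shift)
No other proto-form is consistent with every reflex, so the reconstruction is *kuwareb.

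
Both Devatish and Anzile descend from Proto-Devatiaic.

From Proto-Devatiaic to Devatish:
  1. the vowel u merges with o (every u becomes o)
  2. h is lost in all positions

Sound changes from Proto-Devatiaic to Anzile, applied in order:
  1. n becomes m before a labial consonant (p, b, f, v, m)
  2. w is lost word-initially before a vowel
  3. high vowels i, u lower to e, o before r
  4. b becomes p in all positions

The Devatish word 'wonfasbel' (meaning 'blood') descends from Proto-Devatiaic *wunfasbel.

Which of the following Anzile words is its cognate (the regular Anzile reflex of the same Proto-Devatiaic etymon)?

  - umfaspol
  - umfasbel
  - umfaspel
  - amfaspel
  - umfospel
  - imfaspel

umfaspel

Anzile: start from *wunfasbel.
  rule 1 (nasal place assimilation): wunfasbel → wumfasbel
  rule 2 (glide loss): wumfasbel → umfasbel
  rule 3: no change — umfasbel
  rule 4 (unconditioned shift): umfasbel → umfaspel
  ⇒ Anzile umfaspel
The other candidates each miss or misapply at least one Anzile change.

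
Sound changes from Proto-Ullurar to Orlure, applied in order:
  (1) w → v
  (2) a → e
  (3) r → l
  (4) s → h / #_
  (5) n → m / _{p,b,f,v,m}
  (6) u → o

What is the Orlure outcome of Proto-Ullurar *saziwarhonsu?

hezivelhonso

Orlure: *saziwarhonsu > sazivarhonsu > seziverhonsu > sezivelhonsu > hezivelhonsu > hezivelhonso  (by unconditioned shift, vowel merger, unconditioned shift, debuccalisation, vowel merger)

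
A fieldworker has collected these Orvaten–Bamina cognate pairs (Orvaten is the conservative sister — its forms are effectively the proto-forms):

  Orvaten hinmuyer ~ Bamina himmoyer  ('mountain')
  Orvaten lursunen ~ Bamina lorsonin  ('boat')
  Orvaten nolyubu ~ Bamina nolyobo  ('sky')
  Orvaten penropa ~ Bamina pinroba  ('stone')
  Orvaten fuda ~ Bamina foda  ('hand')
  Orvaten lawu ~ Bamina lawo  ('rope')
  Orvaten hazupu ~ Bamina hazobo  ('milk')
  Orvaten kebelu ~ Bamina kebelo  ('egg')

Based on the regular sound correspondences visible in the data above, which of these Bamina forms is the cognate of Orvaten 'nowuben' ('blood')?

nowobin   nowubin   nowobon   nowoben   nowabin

nolyubu ~ nolyobo — Orvaten u corresponds to Bamina o after a consonant, before a labial obstruent.
lursunen ~ lorsonin, penropa ~ pinroba — Orvaten e corresponds to Bamina i after a consonant, before a nasal.
Applying these to Orvaten 'nowuben':
  nowuben → nowoben   (u→o after a consonant, before a labial obstruent)
  nowoben → nowobin   (e→i after a consonant, before a nasal)
So the Bamina cognate is 'nowobin'.

nowobin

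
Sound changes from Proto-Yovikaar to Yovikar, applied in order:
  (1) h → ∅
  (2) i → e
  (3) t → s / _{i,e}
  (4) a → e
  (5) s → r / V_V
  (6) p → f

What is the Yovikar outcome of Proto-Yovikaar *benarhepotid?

Yovikar: start from *benarhepotid.
  rule 1 (h-loss): benarhepotid → benarepotid
  rule 2 (vowel merger): benarepotid → benarepoted
  rule 3 (palatalisation): benarepoted → benareposed
  rule 4 (vowel merger): benareposed → benereposed
  rule 5 (rhotacism): benereposed → benerepored
  rule 6 (unconditioned shift): benerepored → benerefored
  ⇒ Yovikar benerefored

benerefored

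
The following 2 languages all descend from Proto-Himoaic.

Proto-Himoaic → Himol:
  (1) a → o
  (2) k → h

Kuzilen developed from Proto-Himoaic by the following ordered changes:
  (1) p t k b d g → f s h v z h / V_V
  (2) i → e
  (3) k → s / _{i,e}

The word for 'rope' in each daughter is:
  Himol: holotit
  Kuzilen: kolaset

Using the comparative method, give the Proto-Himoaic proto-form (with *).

Position 6: Himol has i, Kuzilen has e. Himol preserves i here (none of its changes turn any other segment into i), so the proto-segment is *i.
Position 4: Himol has o, Kuzilen has a. Kuzilen preserves a here (none of its changes turn any other segment into a), so the proto-segment is *a.
Continuing position by position gives *kolatit; check it forward:
Himol: *kolatit > kolotit > holotit  (by vowel merger, unconditioned shift)
Kuzilen: start from *kolatit.
  rule 1 (intervocalic lenition): kolatit → kolasit
  rule 2 (vowel merger): kolasit → kolaset
  rule 3: no change — kolaset
  ⇒ Kuzilen kolaset
No other proto-form is consistent with every reflex, so the reconstruction is *kolatit.

*kolatit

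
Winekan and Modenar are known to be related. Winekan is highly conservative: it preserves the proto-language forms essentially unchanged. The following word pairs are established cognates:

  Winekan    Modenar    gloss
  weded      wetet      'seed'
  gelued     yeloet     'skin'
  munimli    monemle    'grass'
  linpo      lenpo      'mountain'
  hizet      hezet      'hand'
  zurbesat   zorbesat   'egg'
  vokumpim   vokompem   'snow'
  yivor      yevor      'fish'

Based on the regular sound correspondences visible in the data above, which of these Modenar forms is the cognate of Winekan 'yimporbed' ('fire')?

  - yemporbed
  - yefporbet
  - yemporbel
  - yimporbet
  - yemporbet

yemporbet

munimli ~ monemle, vokumpim ~ vokompem — Winekan i corresponds to Modenar e after a consonant, before a nasal.
weded ~ wetet, gelued ~ yeloet — Winekan d corresponds to Modenar t word-finally.
Applying these to Winekan 'yimporbed':
  yimporbed → yemporbed   (i→e after a consonant, before a nasal)
  yemporbed → yemporbet   (d→t word-finally)
So the Modenar cognate is 'yemporbet'.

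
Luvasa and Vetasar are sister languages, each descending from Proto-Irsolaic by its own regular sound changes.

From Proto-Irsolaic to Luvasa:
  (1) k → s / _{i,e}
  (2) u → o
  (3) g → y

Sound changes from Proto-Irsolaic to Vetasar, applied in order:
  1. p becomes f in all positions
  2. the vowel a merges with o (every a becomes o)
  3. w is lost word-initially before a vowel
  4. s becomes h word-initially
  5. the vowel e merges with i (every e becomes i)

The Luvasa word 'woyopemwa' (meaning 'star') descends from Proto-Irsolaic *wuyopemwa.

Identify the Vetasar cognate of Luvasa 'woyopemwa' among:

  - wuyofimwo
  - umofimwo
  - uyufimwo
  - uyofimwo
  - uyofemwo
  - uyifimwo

Vetasar: start from *wuyopemwa.
  rule 1 (unconditioned shift): wuyopemwa → wuyofemwa
  rule 2 (vowel merger): wuyofemwa → wuyofemwo
  rule 3 (glide loss): wuyofemwo → uyofemwo
  rule 4: no change — uyofemwo
  rule 5 (vowel merger): uyofemwo → uyofimwo
  ⇒ Vetasar uyofimwo
Among the options, 'uyofimwo' alone shows every Vetasar change applied in order.

uyofimwo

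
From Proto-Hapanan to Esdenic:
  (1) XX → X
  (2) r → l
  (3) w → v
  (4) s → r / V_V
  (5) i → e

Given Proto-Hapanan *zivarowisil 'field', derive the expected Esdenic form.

zevaloverel

Esdenic: start from *zivarowisil.
  rule 1: no change — zivarowisil
  rule 2 (unconditioned shift): zivarowisil → zivalowisil
  rule 3 (unconditioned shift): zivalowisil → zivalovisil
  rule 4 (rhotacism): zivalovisil → zivaloviril
  rule 5 (vowel merger): zivaloviril → zevaloverel
  ⇒ Esdenic zevaloverel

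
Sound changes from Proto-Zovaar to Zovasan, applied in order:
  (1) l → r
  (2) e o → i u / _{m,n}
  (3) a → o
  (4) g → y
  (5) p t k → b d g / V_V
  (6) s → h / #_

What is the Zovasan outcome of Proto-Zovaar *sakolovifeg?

Zovasan: *sakolovifeg > sakorovifeg > sokorovifeg > sokorovifey > sogorovifey > hogorovifey  (by unconditioned shift, vowel merger, unconditioned shift, intervocalic voicing, debuccalisation)

hogorovifey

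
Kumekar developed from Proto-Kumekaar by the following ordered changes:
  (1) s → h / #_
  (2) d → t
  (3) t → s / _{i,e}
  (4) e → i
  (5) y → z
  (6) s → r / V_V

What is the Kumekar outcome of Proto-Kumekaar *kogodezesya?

Kumekar: *kogodezesya > kogotezesya > kogosezesya > kogosizisya > kogosizisza > kogorizisza  (by unconditioned shift, palatalisation, vowel merger, unconditioned shift, rhotacism)

kogorizisza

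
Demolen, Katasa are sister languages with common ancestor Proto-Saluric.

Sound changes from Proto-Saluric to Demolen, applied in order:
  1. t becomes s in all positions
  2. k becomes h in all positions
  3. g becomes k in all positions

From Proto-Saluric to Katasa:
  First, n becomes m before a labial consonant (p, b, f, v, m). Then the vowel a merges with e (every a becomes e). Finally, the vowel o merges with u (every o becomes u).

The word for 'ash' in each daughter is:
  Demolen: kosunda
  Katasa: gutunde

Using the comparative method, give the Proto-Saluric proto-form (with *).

Position 1: Demolen has k, Katasa has g. Katasa preserves g here (none of its changes turn any other segment into g), so the proto-segment is *g.
Position 3: Demolen has s, Katasa has t. Katasa preserves t here (none of its changes turn any other segment into t), so the proto-segment is *t.
Verify the candidate proto-form against each daughter:
Demolen: start from *gotunda.
  rule 1 (unconditioned shift): gotunda → gosunda
  rule 2: no change — gosunda
  rule 3 (unconditioned shift): gosunda → kosunda
  ⇒ Demolen kosunda
Katasa: start from *gotunda.
  rule 1: no change — gotunda
  rule 2 (vowel merger): gotunda → gotunde
  rule 3 (vowel merger): gotunde → gutunde
  ⇒ Katasa gutunde
No other proto-form is consistent with every reflex, so the reconstruction is *gotunda.

*gotunda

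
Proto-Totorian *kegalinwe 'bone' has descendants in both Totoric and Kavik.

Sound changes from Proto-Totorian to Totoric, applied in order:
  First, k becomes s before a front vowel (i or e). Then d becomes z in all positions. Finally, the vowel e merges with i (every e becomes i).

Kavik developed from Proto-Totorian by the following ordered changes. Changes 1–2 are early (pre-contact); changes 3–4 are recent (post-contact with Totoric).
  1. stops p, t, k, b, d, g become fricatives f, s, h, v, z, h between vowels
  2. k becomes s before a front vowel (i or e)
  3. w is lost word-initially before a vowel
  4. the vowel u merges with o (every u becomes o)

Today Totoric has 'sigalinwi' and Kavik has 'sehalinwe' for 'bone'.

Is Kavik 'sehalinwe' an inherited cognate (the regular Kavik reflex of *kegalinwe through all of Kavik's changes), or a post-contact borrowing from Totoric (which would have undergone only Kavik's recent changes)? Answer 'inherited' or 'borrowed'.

If inherited, *kegalinwe would pass through all of Kavik's changes:
Kavik: *kegalinwe
  kegalinwe → kehalinwe   [intervocalic lenition]
  kehalinwe → sehalinwe   [palatalisation]
  sehalinwe (rule 3 does not apply)
  sehalinwe (rule 4 does not apply)
  giving Kavik sehalinwe.
If borrowed from Totoric 'sigalinwi' after the early changes, it would undergo only the recent ones:
  rule 3 (glide loss): no change (sigalinwi)
  rule 4 (vowel merger): no change (sigalinwi)
  ⇒ as a loan: sigalinwi
Kavik 'sehalinwe' matches the inherited outcome exactly, so it is an inherited cognate, not a loan.

inherited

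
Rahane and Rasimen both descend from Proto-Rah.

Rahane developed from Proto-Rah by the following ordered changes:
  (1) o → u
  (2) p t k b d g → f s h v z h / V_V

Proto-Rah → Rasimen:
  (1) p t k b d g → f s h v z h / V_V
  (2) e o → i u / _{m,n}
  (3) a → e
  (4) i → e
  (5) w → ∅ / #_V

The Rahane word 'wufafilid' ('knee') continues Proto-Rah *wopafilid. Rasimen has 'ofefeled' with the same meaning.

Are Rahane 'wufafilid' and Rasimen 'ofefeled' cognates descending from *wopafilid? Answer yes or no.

Derive the expected Rasimen reflex of *wopafilid:
Rasimen: start from *wopafilid.
  rule 1 (intervocalic lenition): wopafilid → wofafilid
  rule 2: no change — wofafilid
  rule 3 (vowel merger): wofafilid → wofefilid
  rule 4 (vowel merger): wofefilid → wofefeled
  rule 5 (glide loss): wofefeled → ofefeled
  ⇒ Rasimen ofefeled
Rasimen 'ofefeled' matches the regular reflex exactly, so the pair is cognate.

yes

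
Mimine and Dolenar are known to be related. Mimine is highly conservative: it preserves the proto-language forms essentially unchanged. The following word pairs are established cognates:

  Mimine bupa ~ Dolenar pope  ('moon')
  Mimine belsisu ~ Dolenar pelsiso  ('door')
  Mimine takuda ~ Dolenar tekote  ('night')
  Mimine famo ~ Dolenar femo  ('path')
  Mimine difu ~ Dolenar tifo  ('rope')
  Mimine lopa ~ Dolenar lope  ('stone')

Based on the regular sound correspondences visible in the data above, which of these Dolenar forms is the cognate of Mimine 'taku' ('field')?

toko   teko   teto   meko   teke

takuda ~ tekote — Mimine a corresponds to Dolenar e after a consonant, before a consonant other than r, m, n, p, b, f, v.
belsisu ~ pelsiso, difu ~ tifo — Mimine u corresponds to Dolenar o word-finally.
Applying these to Mimine 'taku':
  taku → teku   (a→e after a consonant, before a consonant other than r, m, n, p, b, f, v)
  teku → teko   (u→o word-finally)
So the Dolenar cognate is 'teko'.

teko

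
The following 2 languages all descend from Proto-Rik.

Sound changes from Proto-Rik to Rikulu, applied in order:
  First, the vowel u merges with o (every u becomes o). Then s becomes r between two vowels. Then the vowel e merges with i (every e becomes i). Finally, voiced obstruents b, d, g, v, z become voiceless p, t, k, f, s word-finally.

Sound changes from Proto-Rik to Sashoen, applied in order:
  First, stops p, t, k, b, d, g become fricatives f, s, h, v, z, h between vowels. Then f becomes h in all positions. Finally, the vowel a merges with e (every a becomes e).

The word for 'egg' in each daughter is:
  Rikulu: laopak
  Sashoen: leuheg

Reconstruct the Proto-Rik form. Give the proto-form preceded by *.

*laupag

Position 4: Rikulu has p, Sashoen has h. Taking the neighbouring segments as reconstructed: Rikulu p can only go back to *p; Sashoen h could go back to *p or *k or *g or *f or *h — the one source consistent with every daughter is *p.
Position 5: Rikulu has a, Sashoen has e. Rikulu preserves a here (none of its changes turn any other segment into a), so the proto-segment is *a.
This points to *laupag. Verify forward in each daughter:
Rikulu: *laupag > laopag > laopak  (by vowel merger, final devoicing)
Sashoen: *laupag > laufag > lauhag > leuheg  (by intervocalic lenition, unconditioned shift, vowel merger)
No other proto-form is consistent with every reflex, so the reconstruction is *laupag.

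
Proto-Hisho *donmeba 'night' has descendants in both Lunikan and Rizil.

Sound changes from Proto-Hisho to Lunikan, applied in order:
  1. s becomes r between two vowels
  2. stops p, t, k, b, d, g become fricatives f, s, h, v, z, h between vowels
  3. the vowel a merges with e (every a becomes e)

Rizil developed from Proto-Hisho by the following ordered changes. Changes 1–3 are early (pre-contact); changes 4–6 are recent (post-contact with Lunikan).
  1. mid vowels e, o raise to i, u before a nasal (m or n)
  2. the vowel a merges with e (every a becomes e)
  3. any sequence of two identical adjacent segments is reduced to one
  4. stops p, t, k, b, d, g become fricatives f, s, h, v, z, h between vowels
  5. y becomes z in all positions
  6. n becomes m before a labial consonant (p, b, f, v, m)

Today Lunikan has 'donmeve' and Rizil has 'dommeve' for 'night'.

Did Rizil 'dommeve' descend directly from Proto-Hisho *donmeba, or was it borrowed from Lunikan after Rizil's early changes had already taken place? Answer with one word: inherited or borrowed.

If inherited, *donmeba would pass through all of Rizil's changes:
Rizil: start from *donmeba.
  rule 1 (pre-nasal raising): donmeba → dunmeba
  rule 2 (vowel merger): dunmeba → dunmebe
  rule 3: no change — dunmebe
  rule 4 (intervocalic lenition): dunmebe → dunmeve
  rule 5: no change — dunmeve
  rule 6 (nasal place assimilation): dunmeve → dummeve
  ⇒ Rizil dummeve
If borrowed from Lunikan 'donmeve' after the early changes, it would undergo only the recent ones:
  rule 4 (intervocalic lenition): no change (donmeve)
  rule 5 (unconditioned shift): no change (donmeve)
  rule 6 (nasal place assimilation): donmeve → dommeve
  ⇒ as a loan: dommeve
Rizil 'dommeve' matches the loan outcome 'dommeve', not the inherited 'dummeve' — it skipped the early Rizil changes, so it was borrowed from Lunikan.

borrowed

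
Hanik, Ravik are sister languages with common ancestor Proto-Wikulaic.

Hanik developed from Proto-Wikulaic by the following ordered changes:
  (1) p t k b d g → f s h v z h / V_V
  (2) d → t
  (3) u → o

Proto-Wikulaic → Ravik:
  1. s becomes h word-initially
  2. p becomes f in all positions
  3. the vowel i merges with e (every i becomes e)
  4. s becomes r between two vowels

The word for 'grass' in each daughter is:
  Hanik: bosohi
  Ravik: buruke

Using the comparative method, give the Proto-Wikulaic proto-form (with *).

*busuki

Position 5: Hanik has h, Ravik has k. Ravik preserves k here (none of its changes turn any other segment into k), so the proto-segment is *k.
Position 6: Hanik has i, Ravik has e. Hanik preserves i here (none of its changes turn any other segment into i), so the proto-segment is *i.
Position 3: Hanik has s, Ravik has r. Taking the neighbouring segments as reconstructed: Hanik s could go back to *t or *s; Ravik r could go back to *s or *r — the one source consistent with every daughter is *s.
Verify the candidate proto-form against each daughter:
Hanik: *busuki > busuhi > bosohi  (by intervocalic lenition, vowel merger)
Ravik: start from *busuki.
  rule 1: no change — busuki
  rule 2: no change — busuki
  rule 3 (vowel merger): busuki → busuke
  rule 4 (rhotacism): busuke → buruke
  ⇒ Ravik buruke
No other proto-form is consistent with every reflex, so the reconstruction is *busuki.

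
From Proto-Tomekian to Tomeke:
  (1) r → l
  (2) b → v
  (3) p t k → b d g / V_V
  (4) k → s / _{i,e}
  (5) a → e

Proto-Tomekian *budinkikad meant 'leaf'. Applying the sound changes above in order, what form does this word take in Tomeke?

Tomeke: *budinkikad > vudinkikad > vudinkigad > vudinsigad > vudinsiged  (by unconditioned shift, intervocalic voicing, palatalisation, vowel merger)

vudinsiged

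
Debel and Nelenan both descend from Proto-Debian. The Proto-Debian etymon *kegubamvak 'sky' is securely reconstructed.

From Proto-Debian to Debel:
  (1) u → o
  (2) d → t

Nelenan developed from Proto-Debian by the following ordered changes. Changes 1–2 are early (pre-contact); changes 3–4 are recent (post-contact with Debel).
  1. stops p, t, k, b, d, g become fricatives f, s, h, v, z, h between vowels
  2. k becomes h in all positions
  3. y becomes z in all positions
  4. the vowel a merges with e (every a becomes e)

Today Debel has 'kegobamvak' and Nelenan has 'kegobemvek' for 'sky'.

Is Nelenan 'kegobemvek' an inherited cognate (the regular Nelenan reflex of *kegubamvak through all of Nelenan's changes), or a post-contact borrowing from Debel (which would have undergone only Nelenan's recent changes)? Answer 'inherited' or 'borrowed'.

If inherited, *kegubamvak would pass through all of Nelenan's changes:
Nelenan: *kegubamvak > kehuvamvak > hehuvamvah > hehuvemveh  (by intervocalic lenition, unconditioned shift, vowel merger)
If borrowed from Debel 'kegobamvak' after the early changes, it would undergo only the recent ones:
  rule 3 (unconditioned shift): no change (kegobamvak)
  rule 4 (vowel merger): kegobamvak → kegobemvek
  ⇒ as a loan: kegobemvek
Nelenan 'kegobemvek' matches the loan outcome 'kegobemvek', not the inherited 'hehuvemveh' — it skipped the early Nelenan changes, so it was borrowed from Debel.

borrowed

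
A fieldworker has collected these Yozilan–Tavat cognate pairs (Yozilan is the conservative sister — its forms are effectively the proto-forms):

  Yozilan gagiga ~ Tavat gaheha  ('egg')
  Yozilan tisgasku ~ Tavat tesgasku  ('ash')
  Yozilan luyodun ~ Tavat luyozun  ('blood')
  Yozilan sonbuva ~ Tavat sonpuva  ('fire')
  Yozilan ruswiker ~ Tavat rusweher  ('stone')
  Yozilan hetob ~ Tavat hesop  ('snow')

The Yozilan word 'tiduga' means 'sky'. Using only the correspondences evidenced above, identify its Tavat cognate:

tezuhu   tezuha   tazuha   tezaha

gagiga ~ gaheha, tisgasku ~ tesgasku — Yozilan i corresponds to Tavat e after a consonant, before a consonant other than r, m, n, p, b, f, v.
luyodun ~ luyozun — Yozilan d corresponds to Tavat z between vowels (before a back vowel).
gagiga ~ gaheha — Yozilan g corresponds to Tavat h between vowels (before a back vowel).
Applying these to Yozilan 'tiduga':
  tiduga → teduga   (i→e after a consonant, before a consonant other than r, m, n, p, b, f, v)
  teduga → tezuga   (d→z between vowels (before a back vowel))
  tezuga → tezuha   (g→h between vowels (before a back vowel))
So the Tavat cognate is 'tezuha'.

tezuha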